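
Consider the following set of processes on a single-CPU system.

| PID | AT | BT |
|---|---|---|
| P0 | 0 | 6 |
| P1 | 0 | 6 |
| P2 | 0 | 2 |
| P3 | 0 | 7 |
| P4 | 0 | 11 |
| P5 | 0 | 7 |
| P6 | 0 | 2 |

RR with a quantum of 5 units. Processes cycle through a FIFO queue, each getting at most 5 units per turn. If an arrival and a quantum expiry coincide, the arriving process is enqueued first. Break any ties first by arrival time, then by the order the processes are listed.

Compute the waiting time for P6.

Gantt: | P0 0-5 | P1 5-10 | P2 10-12 | P3 12-17 | P4 17-22 | P5 22-27 | P6 27-29 | P0 29-30 | P1 30-31 | P3 31-33 | P4 33-38 | P5 38-40 | P4 40-41 |
Completion: P0=30  P1=31  P2=12  P3=33  P4=41  P5=40  P6=29
Turnaround (C−A): P0=30  P1=31  P2=12  P3=33  P4=41  P5=40  P6=29
Waiting(P6) = turnaround − burst = 29 − 2 = 27

27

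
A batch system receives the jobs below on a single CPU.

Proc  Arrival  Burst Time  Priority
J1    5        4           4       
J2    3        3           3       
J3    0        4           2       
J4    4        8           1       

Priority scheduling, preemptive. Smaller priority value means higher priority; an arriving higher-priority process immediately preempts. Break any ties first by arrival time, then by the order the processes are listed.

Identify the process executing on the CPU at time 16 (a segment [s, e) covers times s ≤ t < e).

Gantt: | J3 0-4 | J4 4-12 | J2 12-15 | J1 15-19 |
Completion: J1=19  J2=15  J3=4  J4=12

J1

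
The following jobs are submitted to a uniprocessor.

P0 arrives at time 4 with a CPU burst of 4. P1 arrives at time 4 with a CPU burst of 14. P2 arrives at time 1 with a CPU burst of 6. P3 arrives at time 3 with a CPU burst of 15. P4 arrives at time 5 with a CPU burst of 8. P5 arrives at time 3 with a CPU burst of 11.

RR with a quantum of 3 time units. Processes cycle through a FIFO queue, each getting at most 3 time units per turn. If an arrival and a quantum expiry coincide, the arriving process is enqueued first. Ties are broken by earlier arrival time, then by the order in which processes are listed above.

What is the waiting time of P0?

21

Gantt: | idle 0-1 | P2 1-4 | P3 4-7 | P5 7-10 | P0 10-13 | P1 13-16 | P2 16-19 | P4 19-22 | P3 22-25 | P5 25-28 | P0 28-29 | P1 29-32 | P4 32-35 | P3 35-38 | P5 38-41 | P1 41-44 | P4 44-46 | P3 46-49 | P5 49-51 | P1 51-54 | P3 54-57 | P1 57-59 |
Completion: P0=29  P1=59  P2=19  P3=57  P4=46  P5=51
Turnaround (C−A): P0=25  P1=55  P2=18  P3=54  P4=41  P5=48
Waiting(P0) = turnaround − burst = 25 − 4 = 21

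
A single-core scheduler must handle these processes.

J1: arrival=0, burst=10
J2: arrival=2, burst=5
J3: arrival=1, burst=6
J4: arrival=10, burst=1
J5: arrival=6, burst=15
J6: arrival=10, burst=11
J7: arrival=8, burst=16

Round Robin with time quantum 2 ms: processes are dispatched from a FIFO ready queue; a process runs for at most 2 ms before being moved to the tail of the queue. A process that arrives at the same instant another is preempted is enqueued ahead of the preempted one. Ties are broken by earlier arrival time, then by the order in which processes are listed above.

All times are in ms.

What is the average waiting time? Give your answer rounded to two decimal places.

Timeline: | J1 0-2 | J3 2-4 | J2 4-6 | J1 6-8 | J3 8-10 | J5 10-12 | J2 12-14 | J7 14-16 | J1 16-18 | J4 18-19 | J6 19-21 | J3 21-23 | J5 23-25 | J2 25-26 | J7 26-28 | J1 28-30 | J6 30-32 | J5 32-34 | J7 34-36 | J1 36-38 | J6 38-40 | J5 40-42 | J7 42-44 | J6 44-46 | J5 46-48 | J7 48-50 | J6 50-52 | J5 52-54 | J7 54-56 | J6 56-57 | J5 57-59 | J7 59-61 | J5 61-62 | J7 62-64 |
Completion: J1=38  J2=26  J3=23  J4=19  J5=62  J6=57  J7=64
Turnaround (C−A): J1=38  J2=24  J3=22  J4=9  J5=56  J6=47  J7=56
Waiting times: J1=28, J2=19, J3=16, J4=8, J5=41, J6=36, J7=40
Average waiting = (28+19+16+8+41+36+40) / 7 = 188/7 = 26.86

26.86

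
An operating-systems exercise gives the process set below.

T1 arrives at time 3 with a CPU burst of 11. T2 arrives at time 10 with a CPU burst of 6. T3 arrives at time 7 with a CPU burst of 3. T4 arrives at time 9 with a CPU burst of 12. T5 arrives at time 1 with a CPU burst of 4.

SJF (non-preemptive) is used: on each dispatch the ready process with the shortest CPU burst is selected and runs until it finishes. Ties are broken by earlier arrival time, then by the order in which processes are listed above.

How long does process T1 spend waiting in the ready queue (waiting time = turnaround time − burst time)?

2

Schedule: | idle 0-1 | T5 1-5 | T1 5-16 | T3 16-19 | T2 19-25 | T4 25-37 |
Completion: T1=16  T2=25  T3=19  T4=37  T5=5
Turnaround (C−A): T1=13  T2=15  T3=12  T4=28  T5=4
Waiting(T1) = turnaround − burst = 13 − 11 = 2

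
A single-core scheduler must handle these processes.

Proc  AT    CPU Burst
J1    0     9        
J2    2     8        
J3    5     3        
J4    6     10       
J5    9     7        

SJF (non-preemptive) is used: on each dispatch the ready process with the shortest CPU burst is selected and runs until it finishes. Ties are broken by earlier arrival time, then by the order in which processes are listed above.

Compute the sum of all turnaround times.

82

Timeline: | J1 0-9 | J3 9-12 | J5 12-19 | J2 19-27 | J4 27-37 |
Completion: J1=9  J2=27  J3=12  J4=37  J5=19
Turnaround = completion − arrival: J1=9, J2=25, J3=7, J4=31, J5=10
Total turnaround = 9 + 25 + 7 + 31 + 10 = 82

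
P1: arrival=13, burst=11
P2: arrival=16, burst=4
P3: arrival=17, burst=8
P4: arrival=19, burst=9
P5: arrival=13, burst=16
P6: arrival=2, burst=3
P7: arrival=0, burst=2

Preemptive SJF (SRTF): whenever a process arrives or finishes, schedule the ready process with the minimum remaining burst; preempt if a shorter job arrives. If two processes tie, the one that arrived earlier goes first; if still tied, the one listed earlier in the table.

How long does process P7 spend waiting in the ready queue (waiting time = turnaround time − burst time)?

0

Timeline: | P7 0-2 | P6 2-5 | idle 5-13 | P1 13-16 | P2 16-20 | P1 20-28 | P3 28-36 | P4 36-45 | P5 45-61 |
Completion: P1=28  P2=20  P3=36  P4=45  P5=61  P6=5  P7=2
Waiting(P7) = turnaround − burst = 2 − 2 = 0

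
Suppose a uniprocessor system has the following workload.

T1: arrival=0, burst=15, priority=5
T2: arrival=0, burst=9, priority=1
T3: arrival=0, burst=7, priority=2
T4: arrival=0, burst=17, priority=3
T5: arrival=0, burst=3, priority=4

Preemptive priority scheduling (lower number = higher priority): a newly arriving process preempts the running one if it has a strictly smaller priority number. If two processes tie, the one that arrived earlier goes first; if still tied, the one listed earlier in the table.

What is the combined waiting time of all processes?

94

Timeline: | T2 0-9 | T3 9-16 | T4 16-33 | T5 33-36 | T1 36-51 |
Completion: T1=51  T2=9  T3=16  T4=33  T5=36
Turnaround (C−A): T1=51  T2=9  T3=16  T4=33  T5=36
Waiting = turnaround − burst: T1=36, T2=0, T3=9, T4=16, T5=33
Total waiting = 36 + 0 + 9 + 16 + 33 = 94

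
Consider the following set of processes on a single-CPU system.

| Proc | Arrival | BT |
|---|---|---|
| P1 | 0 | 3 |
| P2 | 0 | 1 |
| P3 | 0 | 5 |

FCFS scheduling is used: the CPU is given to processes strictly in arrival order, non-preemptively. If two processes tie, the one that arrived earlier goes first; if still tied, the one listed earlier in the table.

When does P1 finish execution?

Gantt: | P1 0-3 | P2 3-4 | P3 4-9 |
Completion: P1=3  P2=4  P3=9

3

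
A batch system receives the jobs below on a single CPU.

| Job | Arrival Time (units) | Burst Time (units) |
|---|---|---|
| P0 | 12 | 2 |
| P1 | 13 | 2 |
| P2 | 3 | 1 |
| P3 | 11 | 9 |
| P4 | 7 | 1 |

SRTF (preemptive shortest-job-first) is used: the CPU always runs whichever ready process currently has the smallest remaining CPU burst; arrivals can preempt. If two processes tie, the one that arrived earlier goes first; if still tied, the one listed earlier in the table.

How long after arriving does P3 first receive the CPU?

0

Timeline: | idle 0-3 | P2 3-4 | idle 4-7 | P4 7-8 | idle 8-11 | P3 11-12 | P0 12-14 | P1 14-16 | P3 16-24 |
Completion: P0=14  P1=16  P2=4  P3=24  P4=8
Turnaround (C−A): P0=2  P1=3  P2=1  P3=13  P4=1
Response(P3) = first start − arrival = 11 − 11 = 0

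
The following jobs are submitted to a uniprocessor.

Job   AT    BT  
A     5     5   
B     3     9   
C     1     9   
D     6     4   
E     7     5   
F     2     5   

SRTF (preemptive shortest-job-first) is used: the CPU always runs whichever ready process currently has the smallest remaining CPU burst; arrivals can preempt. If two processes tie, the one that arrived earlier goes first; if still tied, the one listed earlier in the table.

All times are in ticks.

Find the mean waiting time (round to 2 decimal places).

10.17

Gantt: | idle 0-1 | C 1-2 | F 2-7 | D 7-11 | A 11-16 | E 16-21 | C 21-29 | B 29-38 |
Completion: A=16  B=38  C=29  D=11  E=21  F=7
Turnaround (C−A): A=11  B=35  C=28  D=5  E=14  F=5
Waiting times: A=6, B=26, C=19, D=1, E=9, F=0
Average waiting = (6+26+19+1+9+0) / 6 = 61/6 = 10.17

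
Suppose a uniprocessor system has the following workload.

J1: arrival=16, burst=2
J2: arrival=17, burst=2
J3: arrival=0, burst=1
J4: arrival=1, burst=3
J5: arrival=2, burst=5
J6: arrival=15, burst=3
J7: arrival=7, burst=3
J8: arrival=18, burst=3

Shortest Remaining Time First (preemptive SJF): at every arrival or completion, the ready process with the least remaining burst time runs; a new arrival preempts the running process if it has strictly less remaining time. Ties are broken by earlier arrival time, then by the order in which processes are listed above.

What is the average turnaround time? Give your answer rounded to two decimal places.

4.38

Gantt: | J3 0-1 | J4 1-4 | J5 4-9 | J7 9-12 | idle 12-15 | J6 15-18 | J1 18-20 | J2 20-22 | J8 22-25 |
Completion: J1=20  J2=22  J3=1  J4=4  J5=9  J6=18  J7=12  J8=25
Turnaround (C−A): J1=4  J2=5  J3=1  J4=3  J5=7  J6=3  J7=5  J8=7
Turnaround times: J1=4, J2=5, J3=1, J4=3, J5=7, J6=3, J7=5, J8=7
Average turnaround = (4+5+1+3+7+3+5+7) / 8 = 35/8 = 4.38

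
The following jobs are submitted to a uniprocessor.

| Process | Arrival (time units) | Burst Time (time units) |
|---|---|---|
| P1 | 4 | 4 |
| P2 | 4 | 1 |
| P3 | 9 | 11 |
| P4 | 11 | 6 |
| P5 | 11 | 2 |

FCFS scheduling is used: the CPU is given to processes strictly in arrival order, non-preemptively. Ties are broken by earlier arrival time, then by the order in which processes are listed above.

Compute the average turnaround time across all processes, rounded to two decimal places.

Schedule: | idle 0-4 | P1 4-8 | P2 8-9 | P3 9-20 | P4 20-26 | P5 26-28 |
Completion: P1=8  P2=9  P3=20  P4=26  P5=28
Turnaround times: P1=4, P2=5, P3=11, P4=15, P5=17
Average turnaround = (4+5+11+15+17) / 5 = 52/5 = 10.40

10.40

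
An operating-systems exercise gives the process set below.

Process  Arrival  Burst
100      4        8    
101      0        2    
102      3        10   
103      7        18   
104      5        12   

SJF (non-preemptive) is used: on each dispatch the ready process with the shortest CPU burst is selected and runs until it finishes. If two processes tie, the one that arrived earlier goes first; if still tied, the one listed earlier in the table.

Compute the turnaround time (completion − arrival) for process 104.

28

Schedule: | 101 0-2 | idle 2-3 | 102 3-13 | 100 13-21 | 104 21-33 | 103 33-51 |
Completion: 100=21  101=2  102=13  103=51  104=33
Turnaround (C−A): 100=17  101=2  102=10  103=44  104=28
Turnaround(104) = completion − arrival = 33 − 5 = 28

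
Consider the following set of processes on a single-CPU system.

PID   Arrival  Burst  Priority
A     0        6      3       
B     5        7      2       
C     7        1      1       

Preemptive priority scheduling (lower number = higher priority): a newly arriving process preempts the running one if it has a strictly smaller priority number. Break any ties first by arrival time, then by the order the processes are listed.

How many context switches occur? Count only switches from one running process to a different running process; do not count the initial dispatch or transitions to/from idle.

4

Schedule: | A 0-5 | B 5-7 | C 7-8 | B 8-13 | A 13-14 |
Completion: A=14  B=13  C=8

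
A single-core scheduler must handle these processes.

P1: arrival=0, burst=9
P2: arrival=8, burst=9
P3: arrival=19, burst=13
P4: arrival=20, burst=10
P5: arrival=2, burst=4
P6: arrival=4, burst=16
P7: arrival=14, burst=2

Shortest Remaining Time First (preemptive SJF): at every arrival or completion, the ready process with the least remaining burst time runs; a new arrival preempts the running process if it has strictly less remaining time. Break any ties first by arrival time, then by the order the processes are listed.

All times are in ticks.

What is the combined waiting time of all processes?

73

Timeline: | P1 0-2 | P5 2-6 | P1 6-13 | P2 13-14 | P7 14-16 | P2 16-24 | P4 24-34 | P3 34-47 | P6 47-63 |
Completion: P1=13  P2=24  P3=47  P4=34  P5=6  P6=63  P7=16
Waiting = turnaround − burst: P1=4, P2=7, P3=15, P4=4, P5=0, P6=43, P7=0
Total waiting = 4 + 7 + 15 + 4 + 0 + 43 + 0 = 73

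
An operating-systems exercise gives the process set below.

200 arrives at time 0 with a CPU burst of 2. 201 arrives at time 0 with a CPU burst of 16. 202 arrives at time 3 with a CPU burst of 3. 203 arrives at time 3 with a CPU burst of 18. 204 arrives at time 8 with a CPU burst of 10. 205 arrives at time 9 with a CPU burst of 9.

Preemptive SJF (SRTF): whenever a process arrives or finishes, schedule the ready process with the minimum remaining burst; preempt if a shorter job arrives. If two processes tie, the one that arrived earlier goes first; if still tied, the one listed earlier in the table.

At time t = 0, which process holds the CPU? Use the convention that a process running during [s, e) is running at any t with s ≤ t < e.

Schedule: | 200 0-2 | 201 2-3 | 202 3-6 | 201 6-8 | 204 8-18 | 205 18-27 | 201 27-40 | 203 40-58 |
Completion: 200=2  201=40  202=6  203=58  204=18  205=27

200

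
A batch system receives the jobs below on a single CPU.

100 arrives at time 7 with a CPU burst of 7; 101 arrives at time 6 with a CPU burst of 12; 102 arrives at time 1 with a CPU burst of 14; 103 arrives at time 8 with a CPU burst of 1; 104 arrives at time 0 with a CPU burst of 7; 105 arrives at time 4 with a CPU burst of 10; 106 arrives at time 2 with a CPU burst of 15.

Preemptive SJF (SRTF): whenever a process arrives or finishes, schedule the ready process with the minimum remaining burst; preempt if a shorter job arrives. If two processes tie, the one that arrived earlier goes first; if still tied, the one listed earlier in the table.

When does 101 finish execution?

37

Timeline: | 104 0-7 | 100 7-8 | 103 8-9 | 100 9-15 | 105 15-25 | 101 25-37 | 102 37-51 | 106 51-66 |
Completion: 100=15  101=37  102=51  103=9  104=7  105=25  106=66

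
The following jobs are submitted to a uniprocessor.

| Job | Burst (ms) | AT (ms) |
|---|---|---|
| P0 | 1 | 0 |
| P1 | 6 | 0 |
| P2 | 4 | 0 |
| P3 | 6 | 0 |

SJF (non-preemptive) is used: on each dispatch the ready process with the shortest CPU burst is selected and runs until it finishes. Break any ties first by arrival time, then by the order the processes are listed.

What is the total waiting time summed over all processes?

17

Schedule: | P0 0-1 | P2 1-5 | P1 5-11 | P3 11-17 |
Completion: P0=1  P1=11  P2=5  P3=17
Waiting = turnaround − burst: P0=0, P1=5, P2=1, P3=11
Total waiting = 0 + 5 + 1 + 11 = 17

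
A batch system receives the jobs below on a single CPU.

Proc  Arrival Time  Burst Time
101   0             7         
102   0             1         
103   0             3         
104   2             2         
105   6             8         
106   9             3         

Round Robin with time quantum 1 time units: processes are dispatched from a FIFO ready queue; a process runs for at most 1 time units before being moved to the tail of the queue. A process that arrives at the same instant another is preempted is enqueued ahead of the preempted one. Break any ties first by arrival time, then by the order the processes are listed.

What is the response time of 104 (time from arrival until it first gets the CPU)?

Timeline: | 101 0-1 | 102 1-2 | 103 2-3 | 101 3-4 | 104 4-5 | 103 5-6 | 101 6-7 | 104 7-8 | 105 8-9 | 103 9-10 | 101 10-11 | 106 11-12 | 105 12-13 | 101 13-14 | 106 14-15 | 105 15-16 | 101 16-17 | 106 17-18 | 105 18-19 | 101 19-20 | 105 20-24 |
Completion: 101=20  102=2  103=10  104=8  105=24  106=18
Response(104) = first start − arrival = 4 − 2 = 2

2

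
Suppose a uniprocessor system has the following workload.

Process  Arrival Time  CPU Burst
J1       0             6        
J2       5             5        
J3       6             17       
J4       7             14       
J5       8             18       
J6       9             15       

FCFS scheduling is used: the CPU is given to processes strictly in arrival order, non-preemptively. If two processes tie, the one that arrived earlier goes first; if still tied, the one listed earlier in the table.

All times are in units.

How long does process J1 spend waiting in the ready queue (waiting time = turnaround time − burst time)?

0

Gantt: | J1 0-6 | J2 6-11 | J3 11-28 | J4 28-42 | J5 42-60 | J6 60-75 |
Completion: J1=6  J2=11  J3=28  J4=42  J5=60  J6=75
Turnaround (C−A): J1=6  J2=6  J3=22  J4=35  J5=52  J6=66
Waiting(J1) = turnaround − burst = 6 − 6 = 0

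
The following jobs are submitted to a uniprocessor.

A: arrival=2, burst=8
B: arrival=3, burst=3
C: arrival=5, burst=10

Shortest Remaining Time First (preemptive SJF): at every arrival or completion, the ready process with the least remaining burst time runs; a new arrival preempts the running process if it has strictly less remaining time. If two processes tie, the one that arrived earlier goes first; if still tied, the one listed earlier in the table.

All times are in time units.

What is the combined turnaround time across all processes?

32

Timeline: | idle 0-2 | A 2-3 | B 3-6 | A 6-13 | C 13-23 |
Completion: A=13  B=6  C=23
Turnaround (C−A): A=11  B=3  C=18
Turnaround = completion − arrival: A=11, B=3, C=18
Total turnaround = 11 + 3 + 18 = 32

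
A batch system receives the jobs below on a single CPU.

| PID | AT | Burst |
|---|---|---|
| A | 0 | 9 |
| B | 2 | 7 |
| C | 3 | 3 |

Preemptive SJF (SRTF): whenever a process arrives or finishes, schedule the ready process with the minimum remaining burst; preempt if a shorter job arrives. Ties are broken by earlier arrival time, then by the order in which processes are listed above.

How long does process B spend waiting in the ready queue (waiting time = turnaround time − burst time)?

Timeline: | A 0-3 | C 3-6 | A 6-12 | B 12-19 |
Completion: A=12  B=19  C=6
Turnaround (C−A): A=12  B=17  C=3
Waiting(B) = turnaround − burst = 17 − 7 = 10

10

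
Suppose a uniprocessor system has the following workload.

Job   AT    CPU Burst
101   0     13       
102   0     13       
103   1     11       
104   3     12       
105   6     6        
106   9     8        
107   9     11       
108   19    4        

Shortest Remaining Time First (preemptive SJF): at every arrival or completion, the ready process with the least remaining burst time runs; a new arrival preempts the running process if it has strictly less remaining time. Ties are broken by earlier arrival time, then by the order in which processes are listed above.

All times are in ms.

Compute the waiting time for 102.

Schedule: | 101 0-1 | 103 1-12 | 105 12-18 | 106 18-19 | 108 19-23 | 106 23-30 | 107 30-41 | 101 41-53 | 104 53-65 | 102 65-78 |
Completion: 101=53  102=78  103=12  104=65  105=18  106=30  107=41  108=23
Turnaround (C−A): 101=53  102=78  103=11  104=62  105=12  106=21  107=32  108=4
Waiting(102) = turnaround − burst = 78 − 13 = 65

65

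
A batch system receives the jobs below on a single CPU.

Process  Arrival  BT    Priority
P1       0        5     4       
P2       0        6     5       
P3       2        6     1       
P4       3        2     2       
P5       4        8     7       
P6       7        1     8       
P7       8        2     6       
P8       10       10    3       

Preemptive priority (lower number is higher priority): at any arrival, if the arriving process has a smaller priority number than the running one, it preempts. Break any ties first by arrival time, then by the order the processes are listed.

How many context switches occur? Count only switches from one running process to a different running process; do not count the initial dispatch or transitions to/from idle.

8

Gantt: | P1 0-2 | P3 2-8 | P4 8-10 | P8 10-20 | P1 20-23 | P2 23-29 | P7 29-31 | P5 31-39 | P6 39-40 |
Completion: P1=23  P2=29  P3=8  P4=10  P5=39  P6=40  P7=31  P8=20
Turnaround (C−A): P1=23  P2=29  P3=6  P4=7  P5=35  P6=33  P7=23  P8=10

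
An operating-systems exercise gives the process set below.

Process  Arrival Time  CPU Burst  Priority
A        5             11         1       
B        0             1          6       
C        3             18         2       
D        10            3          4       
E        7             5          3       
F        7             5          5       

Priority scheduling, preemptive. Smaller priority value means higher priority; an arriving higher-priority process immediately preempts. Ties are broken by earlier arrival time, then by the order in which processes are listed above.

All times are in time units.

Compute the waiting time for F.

Timeline: | B 0-1 | idle 1-3 | C 3-5 | A 5-16 | C 16-32 | E 32-37 | D 37-40 | F 40-45 |
Completion: A=16  B=1  C=32  D=40  E=37  F=45
Waiting(F) = turnaround − burst = 38 − 5 = 33

33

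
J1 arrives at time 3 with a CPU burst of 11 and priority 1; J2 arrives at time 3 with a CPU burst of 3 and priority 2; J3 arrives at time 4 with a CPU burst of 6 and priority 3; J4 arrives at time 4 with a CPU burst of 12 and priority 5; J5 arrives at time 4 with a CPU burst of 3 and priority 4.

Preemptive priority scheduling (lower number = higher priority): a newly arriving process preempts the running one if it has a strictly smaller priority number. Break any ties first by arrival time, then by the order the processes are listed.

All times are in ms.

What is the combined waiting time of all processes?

Timeline: | idle 0-3 | J1 3-14 | J2 14-17 | J3 17-23 | J5 23-26 | J4 26-38 |
Completion: J1=14  J2=17  J3=23  J4=38  J5=26
Waiting = turnaround − burst: J1=0, J2=11, J3=13, J4=22, J5=19
Total waiting = 0 + 11 + 13 + 22 + 19 = 65

65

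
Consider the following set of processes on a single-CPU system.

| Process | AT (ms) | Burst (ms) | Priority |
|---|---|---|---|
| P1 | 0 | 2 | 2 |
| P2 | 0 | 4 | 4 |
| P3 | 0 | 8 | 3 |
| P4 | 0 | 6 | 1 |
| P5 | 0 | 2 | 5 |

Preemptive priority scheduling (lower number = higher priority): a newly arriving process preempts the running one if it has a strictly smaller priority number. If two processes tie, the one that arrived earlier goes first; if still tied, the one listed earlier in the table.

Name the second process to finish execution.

P1

Timeline: | P4 0-6 | P1 6-8 | P3 8-16 | P2 16-20 | P5 20-22 |
Completion: P1=8  P2=20  P3=16  P4=6  P5=22
Finish order: P4 → P1 → P3 → P2 → P5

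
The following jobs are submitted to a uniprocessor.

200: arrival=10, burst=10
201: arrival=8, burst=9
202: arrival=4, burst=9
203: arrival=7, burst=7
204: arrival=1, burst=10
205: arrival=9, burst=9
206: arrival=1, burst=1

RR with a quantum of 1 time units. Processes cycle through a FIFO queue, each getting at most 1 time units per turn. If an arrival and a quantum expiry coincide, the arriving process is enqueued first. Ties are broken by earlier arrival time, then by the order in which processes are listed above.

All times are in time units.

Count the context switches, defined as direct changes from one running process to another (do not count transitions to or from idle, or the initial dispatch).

Schedule: | idle 0-1 | 204 1-2 | 206 2-3 | 204 3-4 | 202 4-5 | 204 5-6 | 202 6-7 | 204 7-8 | 203 8-9 | 202 9-10 | 201 10-11 | 204 11-12 | 205 12-13 | 203 13-14 | 200 14-15 | 202 15-16 | 201 16-17 | 204 17-18 | 205 18-19 | 203 19-20 | 200 20-21 | 202 21-22 | 201 22-23 | 204 23-24 | 205 24-25 | 203 25-26 | 200 26-27 | 202 27-28 | 201 28-29 | 204 29-30 | 205 30-31 | 203 31-32 | 200 32-33 | 202 33-34 | 201 34-35 | 204 35-36 | 205 36-37 | 203 37-38 | 200 38-39 | 202 39-40 | 201 40-41 | 204 41-42 | 205 42-43 | 203 43-44 | 200 44-45 | 202 45-46 | 201 46-47 | 205 47-48 | 200 48-49 | 201 49-50 | 205 50-51 | 200 51-52 | 201 52-53 | 205 53-54 | 200 54-56 |
Completion: 200=56  201=53  202=46  203=44  204=42  205=54  206=3

53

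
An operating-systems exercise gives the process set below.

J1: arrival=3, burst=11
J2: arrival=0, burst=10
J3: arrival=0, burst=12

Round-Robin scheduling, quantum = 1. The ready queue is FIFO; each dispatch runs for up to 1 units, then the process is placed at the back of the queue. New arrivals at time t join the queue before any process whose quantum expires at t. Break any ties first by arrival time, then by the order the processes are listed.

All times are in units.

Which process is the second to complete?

Schedule: | J2 0-1 | J3 1-2 | J2 2-3 | J3 3-4 | J1 4-5 | J2 5-6 | J3 6-7 | J1 7-8 | J2 8-9 | J3 9-10 | J1 10-11 | J2 11-12 | J3 12-13 | J1 13-14 | J2 14-15 | J3 15-16 | J1 16-17 | J2 17-18 | J3 18-19 | J1 19-20 | J2 20-21 | J3 21-22 | J1 22-23 | J2 23-24 | J3 24-25 | J1 25-26 | J2 26-27 | J3 27-28 | J1 28-29 | J3 29-30 | J1 30-31 | J3 31-32 | J1 32-33 |
Completion: J1=33  J2=27  J3=32
Turnaround (C−A): J1=30  J2=27  J3=32
Finish order: J2 → J3 → J1

J3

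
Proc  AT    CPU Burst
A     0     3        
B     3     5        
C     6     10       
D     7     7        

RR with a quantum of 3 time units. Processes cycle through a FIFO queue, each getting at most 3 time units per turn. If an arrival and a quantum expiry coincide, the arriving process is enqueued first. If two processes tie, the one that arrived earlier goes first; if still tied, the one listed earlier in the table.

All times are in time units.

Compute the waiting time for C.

9

Schedule: | A 0-3 | B 3-6 | C 6-9 | B 9-11 | D 11-14 | C 14-17 | D 17-20 | C 20-23 | D 23-24 | C 24-25 |
Completion: A=3  B=11  C=25  D=24
Waiting(C) = turnaround − burst = 19 − 10 = 9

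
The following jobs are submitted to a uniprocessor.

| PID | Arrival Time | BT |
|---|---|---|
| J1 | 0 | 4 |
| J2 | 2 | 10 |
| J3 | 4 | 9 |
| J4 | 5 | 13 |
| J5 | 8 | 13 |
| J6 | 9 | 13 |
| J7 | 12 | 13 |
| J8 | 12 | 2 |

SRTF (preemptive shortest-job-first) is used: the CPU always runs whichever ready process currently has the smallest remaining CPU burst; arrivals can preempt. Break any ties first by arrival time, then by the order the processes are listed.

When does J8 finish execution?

15

Gantt: | J1 0-4 | J3 4-13 | J8 13-15 | J2 15-25 | J4 25-38 | J5 38-51 | J6 51-64 | J7 64-77 |
Completion: J1=4  J2=25  J3=13  J4=38  J5=51  J6=64  J7=77  J8=15
Turnaround (C−A): J1=4  J2=23  J3=9  J4=33  J5=43  J6=55  J7=65  J8=3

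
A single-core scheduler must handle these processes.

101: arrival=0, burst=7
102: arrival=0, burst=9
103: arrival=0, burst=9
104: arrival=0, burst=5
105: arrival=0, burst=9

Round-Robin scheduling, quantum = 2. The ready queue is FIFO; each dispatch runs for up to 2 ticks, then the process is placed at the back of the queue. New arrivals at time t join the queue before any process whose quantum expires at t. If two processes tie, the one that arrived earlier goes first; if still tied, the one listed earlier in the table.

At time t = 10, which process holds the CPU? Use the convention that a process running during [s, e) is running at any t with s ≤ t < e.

Schedule: | 101 0-2 | 102 2-4 | 103 4-6 | 104 6-8 | 105 8-10 | 101 10-12 | 102 12-14 | 103 14-16 | 104 16-18 | 105 18-20 | 101 20-22 | 102 22-24 | 103 24-26 | 104 26-27 | 105 27-29 | 101 29-30 | 102 30-32 | 103 32-34 | 105 34-36 | 102 36-37 | 103 37-38 | 105 38-39 |
Completion: 101=30  102=37  103=38  104=27  105=39
Turnaround (C−A): 101=30  102=37  103=38  104=27  105=39

101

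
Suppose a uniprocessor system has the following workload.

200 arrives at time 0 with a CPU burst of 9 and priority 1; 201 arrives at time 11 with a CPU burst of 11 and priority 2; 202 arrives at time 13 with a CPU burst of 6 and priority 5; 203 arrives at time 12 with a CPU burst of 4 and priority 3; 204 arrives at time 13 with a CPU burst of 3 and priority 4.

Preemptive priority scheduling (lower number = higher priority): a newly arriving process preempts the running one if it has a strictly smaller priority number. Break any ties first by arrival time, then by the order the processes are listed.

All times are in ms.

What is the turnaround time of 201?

Gantt: | 200 0-9 | idle 9-11 | 201 11-22 | 203 22-26 | 204 26-29 | 202 29-35 |
Completion: 200=9  201=22  202=35  203=26  204=29
Turnaround(201) = completion − arrival = 22 − 11 = 11

11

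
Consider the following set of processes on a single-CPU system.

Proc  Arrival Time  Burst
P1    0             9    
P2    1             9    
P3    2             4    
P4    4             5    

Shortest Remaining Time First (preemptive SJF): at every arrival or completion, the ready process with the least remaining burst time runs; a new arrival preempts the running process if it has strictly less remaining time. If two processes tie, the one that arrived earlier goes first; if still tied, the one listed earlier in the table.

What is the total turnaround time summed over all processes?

55

Timeline: | P1 0-2 | P3 2-6 | P4 6-11 | P1 11-18 | P2 18-27 |
Completion: P1=18  P2=27  P3=6  P4=11
Turnaround (C−A): P1=18  P2=26  P3=4  P4=7
Turnaround = completion − arrival: P1=18, P2=26, P3=4, P4=7
Total turnaround = 18 + 26 + 4 + 7 = 55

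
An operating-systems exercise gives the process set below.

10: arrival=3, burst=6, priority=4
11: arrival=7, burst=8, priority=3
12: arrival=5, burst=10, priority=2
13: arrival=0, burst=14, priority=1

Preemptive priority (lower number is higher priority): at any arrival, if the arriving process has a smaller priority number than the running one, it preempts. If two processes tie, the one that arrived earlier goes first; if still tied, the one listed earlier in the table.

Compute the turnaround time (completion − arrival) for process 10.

35

Timeline: | 13 0-14 | 12 14-24 | 11 24-32 | 10 32-38 |
Completion: 10=38  11=32  12=24  13=14
Turnaround (C−A): 10=35  11=25  12=19  13=14
Turnaround(10) = completion − arrival = 38 − 3 = 35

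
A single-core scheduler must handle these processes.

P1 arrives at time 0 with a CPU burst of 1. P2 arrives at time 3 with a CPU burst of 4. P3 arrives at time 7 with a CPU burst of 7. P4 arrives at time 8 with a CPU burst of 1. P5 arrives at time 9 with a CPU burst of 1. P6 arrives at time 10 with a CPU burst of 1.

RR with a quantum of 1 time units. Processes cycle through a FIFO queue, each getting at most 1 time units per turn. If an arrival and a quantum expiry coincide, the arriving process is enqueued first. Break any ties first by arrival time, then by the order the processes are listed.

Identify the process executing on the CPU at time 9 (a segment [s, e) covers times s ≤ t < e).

P3

Schedule: | P1 0-1 | idle 1-3 | P2 3-7 | P3 7-8 | P4 8-9 | P3 9-10 | P5 10-11 | P6 11-12 | P3 12-17 |
Completion: P1=1  P2=7  P3=17  P4=9  P5=11  P6=12
Turnaround (C−A): P1=1  P2=4  P3=10  P4=1  P5=2  P6=2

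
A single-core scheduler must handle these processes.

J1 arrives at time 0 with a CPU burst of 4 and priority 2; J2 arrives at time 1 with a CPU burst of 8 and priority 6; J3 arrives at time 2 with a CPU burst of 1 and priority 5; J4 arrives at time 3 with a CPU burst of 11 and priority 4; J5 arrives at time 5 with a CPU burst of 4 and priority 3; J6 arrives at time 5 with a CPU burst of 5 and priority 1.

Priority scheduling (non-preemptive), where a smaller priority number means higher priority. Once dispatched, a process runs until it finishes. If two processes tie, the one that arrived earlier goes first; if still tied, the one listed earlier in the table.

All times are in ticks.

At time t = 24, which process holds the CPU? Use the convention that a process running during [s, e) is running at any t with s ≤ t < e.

J3

Gantt: | J1 0-4 | J4 4-15 | J6 15-20 | J5 20-24 | J3 24-25 | J2 25-33 |
Completion: J1=4  J2=33  J3=25  J4=15  J5=24  J6=20
Turnaround (C−A): J1=4  J2=32  J3=23  J4=12  J5=19  J6=15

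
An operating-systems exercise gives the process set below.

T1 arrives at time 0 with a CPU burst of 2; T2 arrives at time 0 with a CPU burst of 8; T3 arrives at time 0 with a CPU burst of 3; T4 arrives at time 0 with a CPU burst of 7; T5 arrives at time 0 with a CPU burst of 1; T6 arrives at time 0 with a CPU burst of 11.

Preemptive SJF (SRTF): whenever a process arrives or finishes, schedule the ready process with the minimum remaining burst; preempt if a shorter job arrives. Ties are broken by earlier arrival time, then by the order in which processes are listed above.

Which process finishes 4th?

Schedule: | T5 0-1 | T1 1-3 | T3 3-6 | T4 6-13 | T2 13-21 | T6 21-32 |
Completion: T1=3  T2=21  T3=6  T4=13  T5=1  T6=32
Finish order: T5 → T1 → T3 → T4 → T2 → T6

T4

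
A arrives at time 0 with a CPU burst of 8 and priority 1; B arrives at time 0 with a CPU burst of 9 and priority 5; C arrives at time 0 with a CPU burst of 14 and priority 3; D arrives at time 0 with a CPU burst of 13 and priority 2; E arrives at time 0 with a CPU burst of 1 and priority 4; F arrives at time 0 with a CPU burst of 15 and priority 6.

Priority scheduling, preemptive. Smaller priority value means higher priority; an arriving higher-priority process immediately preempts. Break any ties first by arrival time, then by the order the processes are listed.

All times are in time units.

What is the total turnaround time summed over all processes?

205

Schedule: | A 0-8 | D 8-21 | C 21-35 | E 35-36 | B 36-45 | F 45-60 |
Completion: A=8  B=45  C=35  D=21  E=36  F=60
Turnaround (C−A): A=8  B=45  C=35  D=21  E=36  F=60
Turnaround = completion − arrival: A=8, B=45, C=35, D=21, E=36, F=60
Total turnaround = 8 + 45 + 35 + 21 + 36 + 60 = 205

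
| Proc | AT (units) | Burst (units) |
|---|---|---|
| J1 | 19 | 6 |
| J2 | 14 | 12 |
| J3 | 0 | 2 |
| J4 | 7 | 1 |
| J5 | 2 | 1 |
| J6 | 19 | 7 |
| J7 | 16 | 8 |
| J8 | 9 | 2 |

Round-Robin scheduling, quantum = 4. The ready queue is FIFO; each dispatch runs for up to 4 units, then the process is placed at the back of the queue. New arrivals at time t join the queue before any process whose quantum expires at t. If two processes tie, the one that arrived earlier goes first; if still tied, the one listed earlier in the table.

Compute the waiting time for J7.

14

Timeline: | J3 0-2 | J5 2-3 | idle 3-7 | J4 7-8 | idle 8-9 | J8 9-11 | idle 11-14 | J2 14-18 | J7 18-22 | J2 22-26 | J1 26-30 | J6 30-34 | J7 34-38 | J2 38-42 | J1 42-44 | J6 44-47 |
Completion: J1=44  J2=42  J3=2  J4=8  J5=3  J6=47  J7=38  J8=11
Turnaround (C−A): J1=25  J2=28  J3=2  J4=1  J5=1  J6=28  J7=22  J8=2
Waiting(J7) = turnaround − burst = 22 − 8 = 14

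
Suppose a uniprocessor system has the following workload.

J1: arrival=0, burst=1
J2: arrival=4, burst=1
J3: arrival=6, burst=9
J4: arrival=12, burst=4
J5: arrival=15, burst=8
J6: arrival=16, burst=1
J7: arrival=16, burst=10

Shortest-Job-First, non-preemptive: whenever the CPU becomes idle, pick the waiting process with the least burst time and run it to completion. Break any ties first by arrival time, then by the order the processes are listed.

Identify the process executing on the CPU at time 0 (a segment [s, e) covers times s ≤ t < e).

J1

Schedule: | J1 0-1 | idle 1-4 | J2 4-5 | idle 5-6 | J3 6-15 | J4 15-19 | J6 19-20 | J5 20-28 | J7 28-38 |
Completion: J1=1  J2=5  J3=15  J4=19  J5=28  J6=20  J7=38
Turnaround (C−A): J1=1  J2=1  J3=9  J4=7  J5=13  J6=4  J7=22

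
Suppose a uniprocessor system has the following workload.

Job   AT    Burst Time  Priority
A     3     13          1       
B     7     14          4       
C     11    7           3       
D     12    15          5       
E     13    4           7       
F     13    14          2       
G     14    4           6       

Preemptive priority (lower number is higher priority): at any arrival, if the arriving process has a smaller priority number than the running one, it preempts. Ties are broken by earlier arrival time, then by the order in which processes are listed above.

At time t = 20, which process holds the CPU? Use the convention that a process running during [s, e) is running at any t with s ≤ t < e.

Timeline: | idle 0-3 | A 3-16 | F 16-30 | C 30-37 | B 37-51 | D 51-66 | G 66-70 | E 70-74 |
Completion: A=16  B=51  C=37  D=66  E=74  F=30  G=70
Turnaround (C−A): A=13  B=44  C=26  D=54  E=61  F=17  G=56

F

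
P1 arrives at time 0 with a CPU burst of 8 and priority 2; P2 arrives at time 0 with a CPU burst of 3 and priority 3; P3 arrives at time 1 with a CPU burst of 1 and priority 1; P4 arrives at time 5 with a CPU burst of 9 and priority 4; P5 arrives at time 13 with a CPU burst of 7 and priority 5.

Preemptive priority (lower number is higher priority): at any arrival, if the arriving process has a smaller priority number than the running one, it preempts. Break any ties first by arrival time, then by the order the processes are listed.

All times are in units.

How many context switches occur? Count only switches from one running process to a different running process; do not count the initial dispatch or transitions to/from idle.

5

Schedule: | P1 0-1 | P3 1-2 | P1 2-9 | P2 9-12 | P4 12-21 | P5 21-28 |
Completion: P1=9  P2=12  P3=2  P4=21  P5=28
Turnaround (C−A): P1=9  P2=12  P3=1  P4=16  P5=15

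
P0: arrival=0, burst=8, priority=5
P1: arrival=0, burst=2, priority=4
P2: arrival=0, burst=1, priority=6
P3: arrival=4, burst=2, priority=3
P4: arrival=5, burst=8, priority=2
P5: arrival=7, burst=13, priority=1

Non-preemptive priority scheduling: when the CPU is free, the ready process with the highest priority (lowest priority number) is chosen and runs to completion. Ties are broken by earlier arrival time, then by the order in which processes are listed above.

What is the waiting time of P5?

Schedule: | P1 0-2 | P0 2-10 | P5 10-23 | P4 23-31 | P3 31-33 | P2 33-34 |
Completion: P0=10  P1=2  P2=34  P3=33  P4=31  P5=23
Waiting(P5) = turnaround − burst = 16 − 13 = 3

3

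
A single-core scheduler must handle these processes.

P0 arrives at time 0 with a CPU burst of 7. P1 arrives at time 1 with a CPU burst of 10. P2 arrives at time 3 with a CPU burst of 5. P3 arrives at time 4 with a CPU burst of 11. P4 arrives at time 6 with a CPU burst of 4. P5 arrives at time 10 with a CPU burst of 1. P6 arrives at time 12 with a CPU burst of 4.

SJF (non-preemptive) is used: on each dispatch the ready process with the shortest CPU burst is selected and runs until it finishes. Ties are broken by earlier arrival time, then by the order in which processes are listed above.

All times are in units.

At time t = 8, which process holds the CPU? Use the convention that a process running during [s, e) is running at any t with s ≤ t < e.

Timeline: | P0 0-7 | P4 7-11 | P5 11-12 | P6 12-16 | P2 16-21 | P1 21-31 | P3 31-42 |
Completion: P0=7  P1=31  P2=21  P3=42  P4=11  P5=12  P6=16
Turnaround (C−A): P0=7  P1=30  P2=18  P3=38  P4=5  P5=2  P6=4

P4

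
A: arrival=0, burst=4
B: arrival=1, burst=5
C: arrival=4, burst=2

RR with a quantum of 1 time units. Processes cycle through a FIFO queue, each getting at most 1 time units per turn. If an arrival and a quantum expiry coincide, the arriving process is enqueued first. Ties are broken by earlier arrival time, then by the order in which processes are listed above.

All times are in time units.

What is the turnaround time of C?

5

Gantt: | A 0-1 | B 1-2 | A 2-3 | B 3-4 | A 4-5 | C 5-6 | B 6-7 | A 7-8 | C 8-9 | B 9-11 |
Completion: A=8  B=11  C=9
Turnaround(C) = completion − arrival = 9 − 4 = 5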